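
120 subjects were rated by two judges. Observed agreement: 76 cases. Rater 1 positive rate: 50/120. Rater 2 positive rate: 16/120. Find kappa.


P_o = 76/120 = 0.633333
P_e = (50*16 + 70*104) / 14400 = 0.561111
kappa = (P_o - P_e) / (1 - P_e)
kappa = (0.633333 - 0.561111) / (1 - 0.561111)
kappa = 0.1646

0.1646


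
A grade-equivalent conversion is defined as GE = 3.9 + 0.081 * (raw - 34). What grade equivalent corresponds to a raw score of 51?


raw - median = 51 - 34 = 17
slope * diff = 0.081 * 17 = 1.377
GE = 3.9 + 1.377
GE = 5.277

5.277


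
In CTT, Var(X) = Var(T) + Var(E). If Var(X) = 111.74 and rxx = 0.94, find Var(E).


var_true = rxx * var_obs = 0.94 * 111.74 = 105.0356
var_error = var_obs - var_true
var_error = 111.74 - 105.0356
var_error = 6.7044

6.7044


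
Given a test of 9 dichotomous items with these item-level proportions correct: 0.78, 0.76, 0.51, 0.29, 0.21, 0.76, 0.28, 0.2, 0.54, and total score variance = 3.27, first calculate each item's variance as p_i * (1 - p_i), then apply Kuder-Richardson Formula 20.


For each item, compute p_i * q_i:
  Item 1: 0.78 * 0.22 = 0.1716
  Item 2: 0.76 * 0.24 = 0.1824
  Item 3: 0.51 * 0.49 = 0.2499
  Item 4: 0.29 * 0.71 = 0.2059
  Item 5: 0.21 * 0.79 = 0.1659
  Item 6: 0.76 * 0.24 = 0.1824
  Item 7: 0.28 * 0.72 = 0.2016
  Item 8: 0.2 * 0.8 = 0.16
  Item 9: 0.54 * 0.46 = 0.2484
Sum(p_i * q_i) = 0.1716 + 0.1824 + 0.2499 + 0.2059 + 0.1659 + 0.1824 + 0.2016 + 0.16 + 0.2484 = 1.7681
KR-20 = (k/(k-1)) * (1 - Sum(p_i*q_i) / Var_total)
= (9/8) * (1 - 1.7681/3.27)
= 1.125 * 0.4593
KR-20 = 0.5167

0.5167


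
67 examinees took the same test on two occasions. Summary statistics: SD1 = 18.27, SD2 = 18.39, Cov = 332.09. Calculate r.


r = cov(X,Y) / (SD_X * SD_Y)
r = 332.09 / (18.27 * 18.39)
r = 332.09 / 335.9853
r = 0.9884

0.9884


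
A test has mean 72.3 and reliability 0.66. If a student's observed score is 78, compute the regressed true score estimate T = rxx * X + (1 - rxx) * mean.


T_est = rxx * X + (1 - rxx) * mean
T_est = 0.66 * 78 + 0.34 * 72.3
T_est = 51.48 + 24.582
T_est = 76.062

76.062


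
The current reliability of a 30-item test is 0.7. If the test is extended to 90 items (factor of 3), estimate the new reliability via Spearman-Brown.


r_new = (n * rxx) / (1 + (n-1) * rxx)
r_new = (3 * 0.7) / (1 + 2 * 0.7)
r_new = 2.1 / 2.4
r_new = 0.875

0.875


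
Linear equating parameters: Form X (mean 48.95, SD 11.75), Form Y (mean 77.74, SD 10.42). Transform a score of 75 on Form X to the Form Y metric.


slope = SD_Y / SD_X = 10.42 / 11.75 ~ 0.8868
intercept = mean_Y - slope * mean_X = 77.74 - (10.42 / 11.75) * 48.95 ~ 34.3307
Y = slope * X + intercept. To avoid rounding drift from the rounded slope/intercept, evaluate the equivalent form Y = mean_Y + SD_Y * (X - mean_X) / SD_X at full precision:
Y = 77.74 + 10.42 * (75 - 48.95) / 11.75
Y = 77.74 + 10.42 * 26.05 / 11.75
Y = 77.74 + 271.441 / 11.75
Y = 77.74 + 23.1014
Y = 100.8414

100.8414


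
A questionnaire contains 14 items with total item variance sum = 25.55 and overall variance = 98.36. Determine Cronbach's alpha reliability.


alpha = (k/(k-1)) * (1 - sum(si^2)/s_total^2)
= (14/13) * (1 - 25.55/98.36)
alpha = 0.7972

0.7972


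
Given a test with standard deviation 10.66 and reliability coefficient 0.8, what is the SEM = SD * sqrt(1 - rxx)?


SEM = SD * sqrt(1 - rxx)
SEM = 10.66 * sqrt(1 - 0.8)
SEM = 10.66 * sqrt(0.2) = 10.66 * 0.447214
SEM = 4.7673

4.7673


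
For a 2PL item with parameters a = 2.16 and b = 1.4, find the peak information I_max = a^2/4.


For 2PL, max info at theta = b = 1.4
I_max = a^2 / 4 = 2.16^2 / 4
= 4.6656 / 4
I_max = 1.1664

1.1664


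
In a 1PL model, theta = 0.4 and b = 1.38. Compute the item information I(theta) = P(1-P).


P = 1/(1+exp(-(0.4-1.38))) = 0.2729
I = P*(1-P) = 0.2729 * 0.7271
I = 0.1984

0.1984


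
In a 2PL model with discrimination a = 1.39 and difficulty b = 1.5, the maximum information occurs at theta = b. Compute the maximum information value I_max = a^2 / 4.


For 2PL, max info at theta = b = 1.5
I_max = a^2 / 4 = 1.39^2 / 4
= 1.9321 / 4
I_max = 0.483

0.483


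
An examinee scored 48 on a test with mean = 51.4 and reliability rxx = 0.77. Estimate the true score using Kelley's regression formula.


T_est = rxx * X + (1 - rxx) * mean
T_est = 0.77 * 48 + 0.23 * 51.4
T_est = 36.96 + 11.822
T_est = 48.782

48.782


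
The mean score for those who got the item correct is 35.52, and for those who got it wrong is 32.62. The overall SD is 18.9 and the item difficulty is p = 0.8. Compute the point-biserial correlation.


q = 1 - p = 0.2
rpb = ((M1 - M0) / SD) * sqrt(p * q)
rpb = ((35.52 - 32.62) / 18.9) * sqrt(0.8 * 0.2)
rpb = 0.0614

0.0614


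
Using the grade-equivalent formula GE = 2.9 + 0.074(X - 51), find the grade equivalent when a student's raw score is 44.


raw - median = 44 - 51 = -7
slope * diff = 0.074 * -7 = -0.518
GE = 2.9 + -0.518
GE = 2.382

2.382


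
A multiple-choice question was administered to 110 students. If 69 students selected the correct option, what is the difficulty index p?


Item difficulty p = number correct / total examinees
p = 69 / 110
p = 0.6273

0.6273


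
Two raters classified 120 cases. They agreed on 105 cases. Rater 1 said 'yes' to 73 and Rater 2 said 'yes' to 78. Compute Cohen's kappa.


P_o = 105/120 = 0.875
P_e = (73*78 + 47*42) / 14400 = 0.5325
kappa = (P_o - P_e) / (1 - P_e)
kappa = (0.875 - 0.5325) / (1 - 0.5325)
kappa = 0.7326

0.7326


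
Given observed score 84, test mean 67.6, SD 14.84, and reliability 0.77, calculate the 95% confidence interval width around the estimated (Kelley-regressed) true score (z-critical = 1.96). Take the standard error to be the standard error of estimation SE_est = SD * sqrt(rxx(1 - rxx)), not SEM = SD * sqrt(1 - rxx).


True score estimate = 0.77*84 + 0.23*67.6 = 80.228
SE_est = SD * sqrt(rxx * (1 - rxx)) = 14.84 * sqrt(0.77 * 0.23) = 14.84 * sqrt(0.1771) = 6.245154
CI = T_est +/- z * SE_est, so width = 2 * z * SE_est = 2 * 1.96 * 6.245154
Width = 24.481

24.481


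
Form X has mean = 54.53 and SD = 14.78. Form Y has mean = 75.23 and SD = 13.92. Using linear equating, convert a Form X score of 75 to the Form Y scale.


slope = SD_Y / SD_X = 13.92 / 14.78 ~ 0.9418
intercept = mean_Y - slope * mean_X = 75.23 - (13.92 / 14.78) * 54.53 ~ 23.8729
Y = slope * X + intercept. To avoid rounding drift from the rounded slope/intercept, evaluate the equivalent form Y = mean_Y + SD_Y * (X - mean_X) / SD_X at full precision:
Y = 75.23 + 13.92 * (75 - 54.53) / 14.78
Y = 75.23 + 13.92 * 20.47 / 14.78
Y = 75.23 + 284.9424 / 14.78
Y = 75.23 + 19.2789
Y = 94.5089

94.5089


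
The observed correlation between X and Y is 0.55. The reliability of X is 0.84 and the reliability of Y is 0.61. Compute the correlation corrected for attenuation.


r_corrected = rxy / sqrt(rxx * ryy)
= 0.55 / sqrt(0.84 * 0.61)
= 0.55 / sqrt(0.5124)
= 0.55 / 0.715821
r_corrected = 0.7683

0.7683


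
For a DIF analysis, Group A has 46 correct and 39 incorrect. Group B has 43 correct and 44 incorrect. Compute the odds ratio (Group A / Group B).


Odds_A = 46/39 = 1.1795
Odds_B = 43/44 = 0.9773
OR = Odds_A / Odds_B = 1.1795 / 0.9773
Exactly, OR = (46 * 44) / (39 * 43) = 2024 / 1677
OR = 1.2069

1.2069


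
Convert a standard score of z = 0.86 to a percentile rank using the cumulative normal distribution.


CDF(z) = 0.5 * (1 + erf(z/sqrt(2)))
erf(0.6081) = 0.6102
CDF = 0.8051
Percentile rank = 0.8051 * 100 = 80.51

80.51


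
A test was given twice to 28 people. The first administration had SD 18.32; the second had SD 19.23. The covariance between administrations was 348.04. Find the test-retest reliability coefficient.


r = cov(X,Y) / (SD_X * SD_Y)
r = 348.04 / (18.32 * 19.23)
r = 348.04 / 352.2936
r = 0.9879

0.9879


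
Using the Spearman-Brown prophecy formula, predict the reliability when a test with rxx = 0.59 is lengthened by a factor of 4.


r_new = (n * rxx) / (1 + (n-1) * rxx)
r_new = (4 * 0.59) / (1 + 3 * 0.59)
r_new = 2.36 / 2.77
r_new = 0.852

0.852


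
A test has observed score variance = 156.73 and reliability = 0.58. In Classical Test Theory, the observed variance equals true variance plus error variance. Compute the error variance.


var_true = rxx * var_obs = 0.58 * 156.73 = 90.9034
var_error = var_obs - var_true
var_error = 156.73 - 90.9034
var_error = 65.8266

65.8266


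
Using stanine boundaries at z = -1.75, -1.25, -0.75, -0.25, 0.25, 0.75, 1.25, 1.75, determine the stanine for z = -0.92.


Stanine boundaries: [-1.75, -1.25, -0.75, -0.25, 0.25, 0.75, 1.25, 1.75]
z = -0.92
Check each boundary:
  z >= -1.75 -> could be stanine 2
  z >= -1.25 -> could be stanine 3
  z < -0.75
  z < -0.25
  z < 0.25
  z < 0.75
  z < 1.25
  z < 1.75
Highest qualifying boundary gives stanine = 3

3


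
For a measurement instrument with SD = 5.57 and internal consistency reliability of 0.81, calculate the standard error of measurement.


SEM = SD * sqrt(1 - rxx)
SEM = 5.57 * sqrt(1 - 0.81)
SEM = 5.57 * sqrt(0.19) = 5.57 * 0.43589
SEM = 2.4279

2.4279


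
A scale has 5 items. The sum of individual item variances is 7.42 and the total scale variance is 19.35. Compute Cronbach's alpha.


alpha = (k/(k-1)) * (1 - sum(si^2)/s_total^2)
= (5/4) * (1 - 7.42/19.35)
alpha = 0.7707

0.7707


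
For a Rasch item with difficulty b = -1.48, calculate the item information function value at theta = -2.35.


P = 1/(1+exp(-(-2.35--1.48))) = 0.2953
I = P*(1-P) = 0.2953 * 0.7047
I = 0.2081

0.2081


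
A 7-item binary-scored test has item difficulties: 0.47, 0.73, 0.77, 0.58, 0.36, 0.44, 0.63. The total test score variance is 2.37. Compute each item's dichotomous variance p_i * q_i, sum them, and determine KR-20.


For each item, compute p_i * q_i:
  Item 1: 0.47 * 0.53 = 0.2491
  Item 2: 0.73 * 0.27 = 0.1971
  Item 3: 0.77 * 0.23 = 0.1771
  Item 4: 0.58 * 0.42 = 0.2436
  Item 5: 0.36 * 0.64 = 0.2304
  Item 6: 0.44 * 0.56 = 0.2464
  Item 7: 0.63 * 0.37 = 0.2331
Sum(p_i * q_i) = 0.2491 + 0.1971 + 0.1771 + 0.2436 + 0.2304 + 0.2464 + 0.2331 = 1.5768
KR-20 = (k/(k-1)) * (1 - Sum(p_i*q_i) / Var_total)
= (7/6) * (1 - 1.5768/2.37)
= 1.1667 * 0.3347
KR-20 = 0.3905

0.3905


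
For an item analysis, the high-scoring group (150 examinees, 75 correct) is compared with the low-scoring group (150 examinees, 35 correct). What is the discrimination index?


p_upper = 75/150 = 0.5
p_lower = 35/150 = 0.2333
D = 0.5 - 0.2333 = 0.2667

0.2667


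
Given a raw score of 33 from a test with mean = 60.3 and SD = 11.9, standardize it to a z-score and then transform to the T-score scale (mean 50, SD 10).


z = (X - mean) / SD = (33 - 60.3) / 11.9
z = -27.3 / 11.9
z = -2.2941
T-score = T = 50 + 10z
Carry z at full precision (z = -27.3 / 11.9) into the conversion:
T-score = 50 + 10 * (-27.3 / 11.9) = 50 + -273 / 11.9
T-score = 50 + -22.9412
T-score = 27.0588

27.0588


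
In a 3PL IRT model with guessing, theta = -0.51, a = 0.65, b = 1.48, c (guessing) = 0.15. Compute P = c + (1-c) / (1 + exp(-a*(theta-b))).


logit = 0.65*(-0.51 - 1.48) = -1.2935
P* = 1/(1 + exp(--1.2935)) = 0.2153
P = 0.15 + (1 - 0.15) * 0.2153
P = 0.333

0.333


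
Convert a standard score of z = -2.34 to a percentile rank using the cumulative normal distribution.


CDF(z) = 0.5 * (1 + erf(z/sqrt(2)))
erf(-1.6546) = -0.9807
CDF = 0.0096
Percentile rank = 0.0096 * 100 = 0.96

0.96


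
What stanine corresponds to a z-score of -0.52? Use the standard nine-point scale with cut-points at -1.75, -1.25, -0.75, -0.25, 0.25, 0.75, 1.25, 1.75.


Stanine boundaries: [-1.75, -1.25, -0.75, -0.25, 0.25, 0.75, 1.25, 1.75]
z = -0.52
Check each boundary:
  z >= -1.75 -> could be stanine 2
  z >= -1.25 -> could be stanine 3
  z >= -0.75 -> could be stanine 4
  z < -0.25
  z < 0.25
  z < 0.75
  z < 1.25
  z < 1.75
Highest qualifying boundary gives stanine = 4

4


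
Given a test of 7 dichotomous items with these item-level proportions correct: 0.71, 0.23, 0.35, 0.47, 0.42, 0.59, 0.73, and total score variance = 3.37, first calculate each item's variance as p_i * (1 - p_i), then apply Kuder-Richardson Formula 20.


For each item, compute p_i * q_i:
  Item 1: 0.71 * 0.29 = 0.2059
  Item 2: 0.23 * 0.77 = 0.1771
  Item 3: 0.35 * 0.65 = 0.2275
  Item 4: 0.47 * 0.53 = 0.2491
  Item 5: 0.42 * 0.58 = 0.2436
  Item 6: 0.59 * 0.41 = 0.2419
  Item 7: 0.73 * 0.27 = 0.1971
Sum(p_i * q_i) = 0.2059 + 0.1771 + 0.2275 + 0.2491 + 0.2436 + 0.2419 + 0.1971 = 1.5422
KR-20 = (k/(k-1)) * (1 - Sum(p_i*q_i) / Var_total)
= (7/6) * (1 - 1.5422/3.37)
= 1.1667 * 0.5424
KR-20 = 0.6328

0.6328


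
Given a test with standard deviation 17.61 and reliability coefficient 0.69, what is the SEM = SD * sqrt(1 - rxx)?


SEM = SD * sqrt(1 - rxx)
SEM = 17.61 * sqrt(1 - 0.69)
SEM = 17.61 * sqrt(0.31) = 17.61 * 0.556776
SEM = 9.8048

9.8048


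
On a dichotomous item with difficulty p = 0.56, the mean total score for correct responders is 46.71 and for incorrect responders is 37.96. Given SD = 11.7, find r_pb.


q = 1 - p = 0.44
rpb = ((M1 - M0) / SD) * sqrt(p * q)
rpb = ((46.71 - 37.96) / 11.7) * sqrt(0.56 * 0.44)
rpb = 0.3712

0.3712


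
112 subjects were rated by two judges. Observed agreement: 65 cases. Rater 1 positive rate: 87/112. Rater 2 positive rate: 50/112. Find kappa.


P_o = 65/112 = 0.580357
P_e = (87*50 + 25*62) / 12544 = 0.470344
kappa = (P_o - P_e) / (1 - P_e)
kappa = (0.580357 - 0.470344) / (1 - 0.470344)
kappa = 0.2077

0.2077


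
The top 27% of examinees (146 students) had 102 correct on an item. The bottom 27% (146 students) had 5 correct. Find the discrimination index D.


p_upper = 102/146 = 0.6986
p_lower = 5/146 = 0.0342
D = 0.6986 - 0.0342 = 0.6644

0.6644


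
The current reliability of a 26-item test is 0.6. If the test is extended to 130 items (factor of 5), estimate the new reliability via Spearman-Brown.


r_new = (n * rxx) / (1 + (n-1) * rxx)
r_new = (5 * 0.6) / (1 + 4 * 0.6)
r_new = 3.0 / 3.4
r_new = 0.8824

0.8824


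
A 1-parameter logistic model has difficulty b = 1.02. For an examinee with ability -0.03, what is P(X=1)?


theta - b = -0.03 - 1.02 = -1.05
exp(-(theta - b)) = exp(1.05) = 2.8577
P = 1 / (1 + 2.8577)
P = 0.2592

0.2592


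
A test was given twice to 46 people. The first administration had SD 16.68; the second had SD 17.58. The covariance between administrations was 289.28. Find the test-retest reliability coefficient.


r = cov(X,Y) / (SD_X * SD_Y)
r = 289.28 / (16.68 * 17.58)
r = 289.28 / 293.2344
r = 0.9865

0.9865


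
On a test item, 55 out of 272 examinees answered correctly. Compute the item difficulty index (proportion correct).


Item difficulty p = number correct / total examinees
p = 55 / 272
p = 0.2022

0.2022


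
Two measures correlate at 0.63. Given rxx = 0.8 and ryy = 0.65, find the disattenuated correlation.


r_corrected = rxy / sqrt(rxx * ryy)
= 0.63 / sqrt(0.8 * 0.65)
= 0.63 / sqrt(0.52)
= 0.63 / 0.72111
r_corrected = 0.8737

0.8737


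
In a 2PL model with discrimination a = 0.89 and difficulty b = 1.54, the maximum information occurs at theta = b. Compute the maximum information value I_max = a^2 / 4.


For 2PL, max info at theta = b = 1.54
I_max = a^2 / 4 = 0.89^2 / 4
= 0.7921 / 4
I_max = 0.198

0.198


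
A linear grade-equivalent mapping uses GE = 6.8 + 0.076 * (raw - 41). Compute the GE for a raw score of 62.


raw - median = 62 - 41 = 21
slope * diff = 0.076 * 21 = 1.596
GE = 6.8 + 1.596
GE = 8.396

8.396


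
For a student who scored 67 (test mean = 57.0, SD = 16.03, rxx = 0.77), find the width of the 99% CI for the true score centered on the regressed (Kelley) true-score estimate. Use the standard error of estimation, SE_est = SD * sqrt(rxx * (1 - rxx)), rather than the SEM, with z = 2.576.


True score estimate = 0.77*67 + 0.23*57.0 = 64.7
SE_est = SD * sqrt(rxx * (1 - rxx)) = 16.03 * sqrt(0.77 * 0.23) = 16.03 * sqrt(0.1771) = 6.745945
CI = T_est +/- z * SE_est, so width = 2 * z * SE_est = 2 * 2.576 * 6.745945
Width = 34.7551

34.7551


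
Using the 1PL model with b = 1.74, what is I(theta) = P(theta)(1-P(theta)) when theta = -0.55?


P = 1/(1+exp(-(-0.55-1.74))) = 0.092
I = P*(1-P) = 0.092 * 0.908
I = 0.0835

0.0835


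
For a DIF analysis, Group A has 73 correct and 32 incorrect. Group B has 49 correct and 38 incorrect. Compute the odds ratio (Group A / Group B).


Odds_A = 73/32 = 2.2812
Odds_B = 49/38 = 1.2895
OR = Odds_A / Odds_B = 2.2812 / 1.2895
Exactly, OR = (73 * 38) / (32 * 49) = 2774 / 1568
OR = 1.7691

1.7691


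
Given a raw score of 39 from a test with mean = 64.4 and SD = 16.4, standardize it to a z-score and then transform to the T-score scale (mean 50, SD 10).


z = (X - mean) / SD = (39 - 64.4) / 16.4
z = -25.4 / 16.4
z = -1.5488
T-score = T = 50 + 10z
Carry z at full precision (z = -25.4 / 16.4) into the conversion:
T-score = 50 + 10 * (-25.4 / 16.4) = 50 + -254 / 16.4
T-score = 50 + -15.4878
T-score = 34.5122

34.5122


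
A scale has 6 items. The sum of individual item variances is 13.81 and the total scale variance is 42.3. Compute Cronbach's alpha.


alpha = (k/(k-1)) * (1 - sum(si^2)/s_total^2)
= (6/5) * (1 - 13.81/42.3)
alpha = 0.8082

0.8082


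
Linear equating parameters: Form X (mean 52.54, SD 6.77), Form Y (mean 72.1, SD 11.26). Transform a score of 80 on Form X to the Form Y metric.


slope = SD_Y / SD_X = 11.26 / 6.77 ~ 1.6632
intercept = mean_Y - slope * mean_X = 72.1 - (11.26 / 6.77) * 52.54 ~ -15.2856
Y = slope * X + intercept. To avoid rounding drift from the rounded slope/intercept, evaluate the equivalent form Y = mean_Y + SD_Y * (X - mean_X) / SD_X at full precision:
Y = 72.1 + 11.26 * (80 - 52.54) / 6.77
Y = 72.1 + 11.26 * 27.46 / 6.77
Y = 72.1 + 309.1996 / 6.77
Y = 72.1 + 45.672
Y = 117.772

117.772


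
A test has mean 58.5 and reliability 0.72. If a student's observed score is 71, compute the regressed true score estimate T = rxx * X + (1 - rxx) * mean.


T_est = rxx * X + (1 - rxx) * mean
T_est = 0.72 * 71 + 0.28 * 58.5
T_est = 51.12 + 16.38
T_est = 67.5

67.5


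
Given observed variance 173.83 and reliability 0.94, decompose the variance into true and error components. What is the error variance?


var_true = rxx * var_obs = 0.94 * 173.83 = 163.4002
var_error = var_obs - var_true
var_error = 173.83 - 163.4002
var_error = 10.4298

10.4298


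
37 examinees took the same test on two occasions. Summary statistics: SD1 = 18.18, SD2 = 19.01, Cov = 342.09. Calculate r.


r = cov(X,Y) / (SD_X * SD_Y)
r = 342.09 / (18.18 * 19.01)
r = 342.09 / 345.6018
r = 0.9898

0.9898


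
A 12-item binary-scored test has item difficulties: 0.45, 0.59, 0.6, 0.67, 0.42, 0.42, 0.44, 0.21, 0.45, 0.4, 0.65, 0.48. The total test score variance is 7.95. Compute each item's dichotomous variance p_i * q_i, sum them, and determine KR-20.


For each item, compute p_i * q_i:
  Item 1: 0.45 * 0.55 = 0.2475
  Item 2: 0.59 * 0.41 = 0.2419
  Item 3: 0.6 * 0.4 = 0.24
  Item 4: 0.67 * 0.33 = 0.2211
  Item 5: 0.42 * 0.58 = 0.2436
  Item 6: 0.42 * 0.58 = 0.2436
  Item 7: 0.44 * 0.56 = 0.2464
  Item 8: 0.21 * 0.79 = 0.1659
  Item 9: 0.45 * 0.55 = 0.2475
  Item 10: 0.4 * 0.6 = 0.24
  Item 11: 0.65 * 0.35 = 0.2275
  Item 12: 0.48 * 0.52 = 0.2496
Sum(p_i * q_i) = 0.2475 + 0.2419 + 0.24 + 0.2211 + 0.2436 + 0.2436 + 0.2464 + 0.1659 + 0.2475 + 0.24 + 0.2275 + 0.2496 = 2.8146
KR-20 = (k/(k-1)) * (1 - Sum(p_i*q_i) / Var_total)
= (12/11) * (1 - 2.8146/7.95)
= 1.0909 * 0.646
KR-20 = 0.7047

0.7047


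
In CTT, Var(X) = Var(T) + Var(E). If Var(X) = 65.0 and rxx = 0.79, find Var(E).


var_true = rxx * var_obs = 0.79 * 65.0 = 51.35
var_error = var_obs - var_true
var_error = 65.0 - 51.35
var_error = 13.65

13.65


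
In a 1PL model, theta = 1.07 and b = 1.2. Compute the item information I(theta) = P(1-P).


P = 1/(1+exp(-(1.07-1.2))) = 0.4675
I = P*(1-P) = 0.4675 * 0.5325
I = 0.2489

0.2489


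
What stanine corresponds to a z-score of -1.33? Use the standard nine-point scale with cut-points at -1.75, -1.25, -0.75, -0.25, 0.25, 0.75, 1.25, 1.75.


Stanine boundaries: [-1.75, -1.25, -0.75, -0.25, 0.25, 0.75, 1.25, 1.75]
z = -1.33
Check each boundary:
  z >= -1.75 -> could be stanine 2
  z < -1.25
  z < -0.75
  z < -0.25
  z < 0.25
  z < 0.75
  z < 1.25
  z < 1.75
Highest qualifying boundary gives stanine = 2

2


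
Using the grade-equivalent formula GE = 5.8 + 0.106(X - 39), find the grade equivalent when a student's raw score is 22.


raw - median = 22 - 39 = -17
slope * diff = 0.106 * -17 = -1.802
GE = 5.8 + -1.802
GE = 3.998

3.998


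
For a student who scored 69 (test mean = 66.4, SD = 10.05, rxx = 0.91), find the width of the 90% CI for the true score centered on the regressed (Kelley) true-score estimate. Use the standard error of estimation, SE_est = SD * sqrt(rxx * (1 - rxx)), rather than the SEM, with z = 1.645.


True score estimate = 0.91*69 + 0.09*66.4 = 68.766
SE_est = SD * sqrt(rxx * (1 - rxx)) = 10.05 * sqrt(0.91 * 0.09) = 10.05 * sqrt(0.0819) = 2.876127
CI = T_est +/- z * SE_est, so width = 2 * z * SE_est = 2 * 1.645 * 2.876127
Width = 9.4625

9.4625


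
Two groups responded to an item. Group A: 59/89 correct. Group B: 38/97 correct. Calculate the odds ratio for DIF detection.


Odds_A = 59/30 = 1.9667
Odds_B = 38/59 = 0.6441
OR = Odds_A / Odds_B = 1.9667 / 0.6441
Exactly, OR = (59 * 59) / (30 * 38) = 3481 / 1140
OR = 3.0535

3.0535


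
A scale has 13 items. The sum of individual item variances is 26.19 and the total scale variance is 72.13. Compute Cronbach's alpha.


alpha = (k/(k-1)) * (1 - sum(si^2)/s_total^2)
= (13/12) * (1 - 26.19/72.13)
alpha = 0.69

0.69


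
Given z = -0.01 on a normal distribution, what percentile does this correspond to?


CDF(z) = 0.5 * (1 + erf(z/sqrt(2)))
erf(-0.0071) = -0.008
CDF = 0.496
Percentile rank = 0.496 * 100 = 49.6

49.6


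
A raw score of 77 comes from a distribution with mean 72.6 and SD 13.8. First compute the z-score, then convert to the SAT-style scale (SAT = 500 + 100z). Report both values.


z = (X - mean) / SD = (77 - 72.6) / 13.8
z = 4.4 / 13.8
z = 0.3188
SAT-scale = SAT = 500 + 100z
Carry z at full precision (z = 4.4 / 13.8) into the conversion:
SAT-scale = 500 + 100 * (4.4 / 13.8) = 500 + 440 / 13.8
SAT-scale = 500 + 31.8841
SAT-scale = 531.8841

531.8841


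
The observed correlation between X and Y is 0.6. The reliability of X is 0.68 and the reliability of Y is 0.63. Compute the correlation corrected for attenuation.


r_corrected = rxy / sqrt(rxx * ryy)
= 0.6 / sqrt(0.68 * 0.63)
= 0.6 / sqrt(0.4284)
= 0.6 / 0.654523
r_corrected = 0.9167

0.9167


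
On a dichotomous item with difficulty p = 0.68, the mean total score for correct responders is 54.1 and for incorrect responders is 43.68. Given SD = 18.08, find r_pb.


q = 1 - p = 0.32
rpb = ((M1 - M0) / SD) * sqrt(p * q)
rpb = ((54.1 - 43.68) / 18.08) * sqrt(0.68 * 0.32)
rpb = 0.2688

0.2688


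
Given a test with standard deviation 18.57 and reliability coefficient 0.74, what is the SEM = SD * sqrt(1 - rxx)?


SEM = SD * sqrt(1 - rxx)
SEM = 18.57 * sqrt(1 - 0.74)
SEM = 18.57 * sqrt(0.26) = 18.57 * 0.509902
SEM = 9.4689

9.4689


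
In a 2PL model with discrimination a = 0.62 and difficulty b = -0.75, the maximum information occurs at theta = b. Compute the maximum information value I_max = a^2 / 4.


For 2PL, max info at theta = b = -0.75
I_max = a^2 / 4 = 0.62^2 / 4
= 0.3844 / 4
I_max = 0.0961

0.0961


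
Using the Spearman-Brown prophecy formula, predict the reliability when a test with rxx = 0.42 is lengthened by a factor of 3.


r_new = (n * rxx) / (1 + (n-1) * rxx)
r_new = (3 * 0.42) / (1 + 2 * 0.42)
r_new = 1.26 / 1.84
r_new = 0.6848

0.6848


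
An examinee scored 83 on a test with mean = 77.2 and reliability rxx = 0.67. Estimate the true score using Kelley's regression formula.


T_est = rxx * X + (1 - rxx) * mean
T_est = 0.67 * 83 + 0.33 * 77.2
T_est = 55.61 + 25.476
T_est = 81.086

81.086


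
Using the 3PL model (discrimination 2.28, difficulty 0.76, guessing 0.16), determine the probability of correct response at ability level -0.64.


logit = 2.28*(-0.64 - 0.76) = -3.192
P* = 1/(1 + exp(--3.192)) = 0.0395
P = 0.16 + (1 - 0.16) * 0.0395
P = 0.1932

0.1932


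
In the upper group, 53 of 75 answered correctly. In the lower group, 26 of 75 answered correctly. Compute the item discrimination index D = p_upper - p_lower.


p_upper = 53/75 = 0.7067
p_lower = 26/75 = 0.3467
D = 0.7067 - 0.3467 = 0.36

0.36


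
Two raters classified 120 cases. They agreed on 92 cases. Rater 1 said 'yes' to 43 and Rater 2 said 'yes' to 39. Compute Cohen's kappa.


P_o = 92/120 = 0.766667
P_e = (43*39 + 77*81) / 14400 = 0.549583
kappa = (P_o - P_e) / (1 - P_e)
kappa = (0.766667 - 0.549583) / (1 - 0.549583)
kappa = 0.482

0.482


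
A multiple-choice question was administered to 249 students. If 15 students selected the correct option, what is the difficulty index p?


Item difficulty p = number correct / total examinees
p = 15 / 249
p = 0.0602

0.0602


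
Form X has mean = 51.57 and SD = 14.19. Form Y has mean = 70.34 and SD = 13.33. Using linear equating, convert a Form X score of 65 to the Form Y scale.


slope = SD_Y / SD_X = 13.33 / 14.19 ~ 0.9394
intercept = mean_Y - slope * mean_X = 70.34 - (13.33 / 14.19) * 51.57 ~ 21.8955
Y = slope * X + intercept. To avoid rounding drift from the rounded slope/intercept, evaluate the equivalent form Y = mean_Y + SD_Y * (X - mean_X) / SD_X at full precision:
Y = 70.34 + 13.33 * (65 - 51.57) / 14.19
Y = 70.34 + 13.33 * 13.43 / 14.19
Y = 70.34 + 179.0219 / 14.19
Y = 70.34 + 12.6161
Y = 82.9561

82.9561


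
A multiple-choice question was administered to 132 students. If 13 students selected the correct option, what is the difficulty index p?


Item difficulty p = number correct / total examinees
p = 13 / 132
p = 0.0985

0.0985


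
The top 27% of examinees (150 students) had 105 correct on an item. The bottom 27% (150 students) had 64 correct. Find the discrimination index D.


p_upper = 105/150 = 0.7
p_lower = 64/150 = 0.4267
D = 0.7 - 0.4267 = 0.2733

0.2733


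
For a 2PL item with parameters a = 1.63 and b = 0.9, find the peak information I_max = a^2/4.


For 2PL, max info at theta = b = 0.9
I_max = a^2 / 4 = 1.63^2 / 4
= 2.6569 / 4
I_max = 0.6642

0.6642


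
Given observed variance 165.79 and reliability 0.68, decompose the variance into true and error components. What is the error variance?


var_true = rxx * var_obs = 0.68 * 165.79 = 112.7372
var_error = var_obs - var_true
var_error = 165.79 - 112.7372
var_error = 53.0528

53.0528


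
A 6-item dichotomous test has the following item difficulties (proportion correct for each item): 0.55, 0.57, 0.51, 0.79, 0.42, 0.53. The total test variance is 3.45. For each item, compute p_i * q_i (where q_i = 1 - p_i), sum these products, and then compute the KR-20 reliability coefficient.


For each item, compute p_i * q_i:
  Item 1: 0.55 * 0.45 = 0.2475
  Item 2: 0.57 * 0.43 = 0.2451
  Item 3: 0.51 * 0.49 = 0.2499
  Item 4: 0.79 * 0.21 = 0.1659
  Item 5: 0.42 * 0.58 = 0.2436
  Item 6: 0.53 * 0.47 = 0.2491
Sum(p_i * q_i) = 0.2475 + 0.2451 + 0.2499 + 0.1659 + 0.2436 + 0.2491 = 1.4011
KR-20 = (k/(k-1)) * (1 - Sum(p_i*q_i) / Var_total)
= (6/5) * (1 - 1.4011/3.45)
= 1.2 * 0.5939
KR-20 = 0.7127

0.7127


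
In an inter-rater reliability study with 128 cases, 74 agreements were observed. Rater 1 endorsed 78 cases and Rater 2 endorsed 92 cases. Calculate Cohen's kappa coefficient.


P_o = 74/128 = 0.578125
P_e = (78*92 + 50*36) / 16384 = 0.547852
kappa = (P_o - P_e) / (1 - P_e)
kappa = (0.578125 - 0.547852) / (1 - 0.547852)
kappa = 0.067

0.067


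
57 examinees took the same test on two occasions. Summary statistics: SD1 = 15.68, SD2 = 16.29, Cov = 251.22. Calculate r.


r = cov(X,Y) / (SD_X * SD_Y)
r = 251.22 / (15.68 * 16.29)
r = 251.22 / 255.4272
r = 0.9835

0.9835


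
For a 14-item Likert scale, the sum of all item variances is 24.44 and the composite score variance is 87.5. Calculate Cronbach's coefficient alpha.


alpha = (k/(k-1)) * (1 - sum(si^2)/s_total^2)
= (14/13) * (1 - 24.44/87.5)
alpha = 0.7761

0.7761


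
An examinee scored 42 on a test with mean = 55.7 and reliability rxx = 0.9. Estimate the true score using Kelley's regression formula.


T_est = rxx * X + (1 - rxx) * mean
T_est = 0.9 * 42 + 0.1 * 55.7
T_est = 37.8 + 5.57
T_est = 43.37

43.37


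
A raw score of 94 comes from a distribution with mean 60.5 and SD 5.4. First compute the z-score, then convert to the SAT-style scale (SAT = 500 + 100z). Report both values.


z = (X - mean) / SD = (94 - 60.5) / 5.4
z = 33.5 / 5.4
z = 6.2037
SAT-scale = SAT = 500 + 100z
Carry z at full precision (z = 33.5 / 5.4) into the conversion:
SAT-scale = 500 + 100 * (33.5 / 5.4) = 500 + 3350 / 5.4
SAT-scale = 500 + 620.3704
SAT-scale = 1120.3704

1120.3704


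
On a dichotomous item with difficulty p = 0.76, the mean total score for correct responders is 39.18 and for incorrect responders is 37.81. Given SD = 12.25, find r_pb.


q = 1 - p = 0.24
rpb = ((M1 - M0) / SD) * sqrt(p * q)
rpb = ((39.18 - 37.81) / 12.25) * sqrt(0.76 * 0.24)
rpb = 0.0478

0.0478


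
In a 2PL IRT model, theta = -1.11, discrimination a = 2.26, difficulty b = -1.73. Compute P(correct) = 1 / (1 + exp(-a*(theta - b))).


a*(theta - b) = 2.26 * (-1.11 - -1.73) = 1.4012
exp(-1.4012) = 0.2463
P = 1 / (1 + 0.2463)
P = 0.8024

0.8024


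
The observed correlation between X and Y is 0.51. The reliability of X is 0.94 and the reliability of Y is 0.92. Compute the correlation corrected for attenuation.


r_corrected = rxy / sqrt(rxx * ryy)
= 0.51 / sqrt(0.94 * 0.92)
= 0.51 / sqrt(0.8648)
= 0.51 / 0.929946
r_corrected = 0.5484

0.5484


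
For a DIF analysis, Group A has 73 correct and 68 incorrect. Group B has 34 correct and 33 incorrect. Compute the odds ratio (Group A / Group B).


Odds_A = 73/68 = 1.0735
Odds_B = 34/33 = 1.0303
OR = Odds_A / Odds_B = 1.0735 / 1.0303
Exactly, OR = (73 * 33) / (68 * 34) = 2409 / 2312
OR = 1.042

1.042


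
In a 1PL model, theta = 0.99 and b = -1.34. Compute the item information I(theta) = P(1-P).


P = 1/(1+exp(-(0.99--1.34))) = 0.9113
I = P*(1-P) = 0.9113 * 0.0887
I = 0.0808

0.0808


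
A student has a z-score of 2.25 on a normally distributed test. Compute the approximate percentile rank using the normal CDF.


CDF(z) = 0.5 * (1 + erf(z/sqrt(2)))
erf(1.591) = 0.9756
CDF = 0.9878
Percentile rank = 0.9878 * 100 = 98.78

98.78


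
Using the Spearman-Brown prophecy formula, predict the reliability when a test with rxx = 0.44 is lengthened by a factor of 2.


r_new = (n * rxx) / (1 + (n-1) * rxx)
r_new = (2 * 0.44) / (1 + 1 * 0.44)
r_new = 0.88 / 1.44
r_new = 0.6111

0.6111


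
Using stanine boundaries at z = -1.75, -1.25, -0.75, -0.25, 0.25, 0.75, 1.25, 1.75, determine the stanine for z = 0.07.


Stanine boundaries: [-1.75, -1.25, -0.75, -0.25, 0.25, 0.75, 1.25, 1.75]
z = 0.07
Check each boundary:
  z >= -1.75 -> could be stanine 2
  z >= -1.25 -> could be stanine 3
  z >= -0.75 -> could be stanine 4
  z >= -0.25 -> could be stanine 5
  z < 0.25
  z < 0.75
  z < 1.25
  z < 1.75
Highest qualifying boundary gives stanine = 5

5


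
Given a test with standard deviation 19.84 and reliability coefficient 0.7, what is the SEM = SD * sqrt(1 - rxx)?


SEM = SD * sqrt(1 - rxx)
SEM = 19.84 * sqrt(1 - 0.7)
SEM = 19.84 * sqrt(0.3) = 19.84 * 0.547723
SEM = 10.8668

10.8668


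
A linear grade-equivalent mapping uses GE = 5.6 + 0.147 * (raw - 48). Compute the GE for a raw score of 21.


raw - median = 21 - 48 = -27
slope * diff = 0.147 * -27 = -3.969
GE = 5.6 + -3.969
GE = 1.631

1.631


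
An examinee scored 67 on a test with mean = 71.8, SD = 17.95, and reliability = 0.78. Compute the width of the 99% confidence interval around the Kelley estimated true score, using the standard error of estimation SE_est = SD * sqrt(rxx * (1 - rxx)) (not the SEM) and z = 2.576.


True score estimate = 0.78*67 + 0.22*71.8 = 68.056
SE_est = SD * sqrt(rxx * (1 - rxx)) = 17.95 * sqrt(0.78 * 0.22) = 17.95 * sqrt(0.1716) = 7.435721
CI = T_est +/- z * SE_est, so width = 2 * z * SE_est = 2 * 2.576 * 7.435721
Width = 38.3088

38.3088


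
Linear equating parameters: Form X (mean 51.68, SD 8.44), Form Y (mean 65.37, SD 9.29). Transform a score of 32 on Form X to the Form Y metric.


slope = SD_Y / SD_X = 9.29 / 8.44 ~ 1.1007
intercept = mean_Y - slope * mean_X = 65.37 - (9.29 / 8.44) * 51.68 ~ 8.4853
Y = slope * X + intercept. To avoid rounding drift from the rounded slope/intercept, evaluate the equivalent form Y = mean_Y + SD_Y * (X - mean_X) / SD_X at full precision:
Y = 65.37 + 9.29 * (32 - 51.68) / 8.44
Y = 65.37 - 9.29 * 19.68 / 8.44
Y = 65.37 - 182.8272 / 8.44
Y = 65.37 - 21.662
Y = 43.708

43.708


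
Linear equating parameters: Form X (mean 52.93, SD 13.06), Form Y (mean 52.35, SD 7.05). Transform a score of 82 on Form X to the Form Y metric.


slope = SD_Y / SD_X = 7.05 / 13.06 ~ 0.5398
intercept = mean_Y - slope * mean_X = 52.35 - (7.05 / 13.06) * 52.93 ~ 23.7775
Y = slope * X + intercept. To avoid rounding drift from the rounded slope/intercept, evaluate the equivalent form Y = mean_Y + SD_Y * (X - mean_X) / SD_X at full precision:
Y = 52.35 + 7.05 * (82 - 52.93) / 13.06
Y = 52.35 + 7.05 * 29.07 / 13.06
Y = 52.35 + 204.9435 / 13.06
Y = 52.35 + 15.6925
Y = 68.0425

68.0425


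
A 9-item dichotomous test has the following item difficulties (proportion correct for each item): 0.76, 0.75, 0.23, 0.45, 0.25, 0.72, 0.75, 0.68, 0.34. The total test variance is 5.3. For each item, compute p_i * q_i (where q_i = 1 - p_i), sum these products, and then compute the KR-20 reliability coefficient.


For each item, compute p_i * q_i:
  Item 1: 0.76 * 0.24 = 0.1824
  Item 2: 0.75 * 0.25 = 0.1875
  Item 3: 0.23 * 0.77 = 0.1771
  Item 4: 0.45 * 0.55 = 0.2475
  Item 5: 0.25 * 0.75 = 0.1875
  Item 6: 0.72 * 0.28 = 0.2016
  Item 7: 0.75 * 0.25 = 0.1875
  Item 8: 0.68 * 0.32 = 0.2176
  Item 9: 0.34 * 0.66 = 0.2244
Sum(p_i * q_i) = 0.1824 + 0.1875 + 0.1771 + 0.2475 + 0.1875 + 0.2016 + 0.1875 + 0.2176 + 0.2244 = 1.8131
KR-20 = (k/(k-1)) * (1 - Sum(p_i*q_i) / Var_total)
= (9/8) * (1 - 1.8131/5.3)
= 1.125 * 0.6579
KR-20 = 0.7401

0.7401


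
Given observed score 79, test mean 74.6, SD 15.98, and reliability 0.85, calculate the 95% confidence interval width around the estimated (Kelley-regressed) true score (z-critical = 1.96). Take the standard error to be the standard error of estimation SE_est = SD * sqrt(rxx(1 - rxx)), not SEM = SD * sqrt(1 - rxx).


True score estimate = 0.85*79 + 0.15*74.6 = 78.34
SE_est = SD * sqrt(rxx * (1 - rxx)) = 15.98 * sqrt(0.85 * 0.15) = 15.98 * sqrt(0.1275) = 5.706001
CI = T_est +/- z * SE_est, so width = 2 * z * SE_est = 2 * 1.96 * 5.706001
Width = 22.3675

22.3675


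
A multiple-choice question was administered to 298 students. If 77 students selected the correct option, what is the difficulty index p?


Item difficulty p = number correct / total examinees
p = 77 / 298
p = 0.2584

0.2584


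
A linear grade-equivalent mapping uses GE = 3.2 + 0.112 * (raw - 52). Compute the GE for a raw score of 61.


raw - median = 61 - 52 = 9
slope * diff = 0.112 * 9 = 1.008
GE = 3.2 + 1.008
GE = 4.208

4.208


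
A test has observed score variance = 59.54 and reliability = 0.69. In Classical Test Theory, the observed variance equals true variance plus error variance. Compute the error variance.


var_true = rxx * var_obs = 0.69 * 59.54 = 41.0826
var_error = var_obs - var_true
var_error = 59.54 - 41.0826
var_error = 18.4574

18.4574


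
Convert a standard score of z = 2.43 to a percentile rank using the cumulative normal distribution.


CDF(z) = 0.5 * (1 + erf(z/sqrt(2)))
erf(1.7183) = 0.9849
CDF = 0.9925
Percentile rank = 0.9925 * 100 = 99.25

99.25


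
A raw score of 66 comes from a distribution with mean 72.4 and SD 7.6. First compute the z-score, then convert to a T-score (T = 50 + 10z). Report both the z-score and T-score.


z = (X - mean) / SD = (66 - 72.4) / 7.6
z = -6.4 / 7.6
z = -0.8421
T-score = T = 50 + 10z
Carry z at full precision (z = -6.4 / 7.6) into the conversion:
T-score = 50 + 10 * (-6.4 / 7.6) = 50 + -64 / 7.6
T-score = 50 + -8.4211
T-score = 41.5789

41.5789


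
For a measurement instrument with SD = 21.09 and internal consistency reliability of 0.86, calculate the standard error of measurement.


SEM = SD * sqrt(1 - rxx)
SEM = 21.09 * sqrt(1 - 0.86)
SEM = 21.09 * sqrt(0.14) = 21.09 * 0.374166
SEM = 7.8912

7.8912


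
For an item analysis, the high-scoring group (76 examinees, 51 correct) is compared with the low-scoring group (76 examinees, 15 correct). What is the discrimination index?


p_upper = 51/76 = 0.6711
p_lower = 15/76 = 0.1974
D = 0.6711 - 0.1974 = 0.4737

0.4737


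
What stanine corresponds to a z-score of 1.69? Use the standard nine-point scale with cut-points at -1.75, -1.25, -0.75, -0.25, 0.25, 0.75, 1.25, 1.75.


Stanine boundaries: [-1.75, -1.25, -0.75, -0.25, 0.25, 0.75, 1.25, 1.75]
z = 1.69
Check each boundary:
  z >= -1.75 -> could be stanine 2
  z >= -1.25 -> could be stanine 3
  z >= -0.75 -> could be stanine 4
  z >= -0.25 -> could be stanine 5
  z >= 0.25 -> could be stanine 6
  z >= 0.75 -> could be stanine 7
  z >= 1.25 -> could be stanine 8
  z < 1.75
Highest qualifying boundary gives stanine = 8

8


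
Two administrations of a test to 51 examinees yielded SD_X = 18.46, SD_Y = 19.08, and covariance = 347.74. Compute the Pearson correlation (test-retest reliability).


r = cov(X,Y) / (SD_X * SD_Y)
r = 347.74 / (18.46 * 19.08)
r = 347.74 / 352.2168
r = 0.9873

0.9873


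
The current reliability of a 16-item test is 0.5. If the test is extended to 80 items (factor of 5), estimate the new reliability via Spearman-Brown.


r_new = (n * rxx) / (1 + (n-1) * rxx)
r_new = (5 * 0.5) / (1 + 4 * 0.5)
r_new = 2.5 / 3.0
r_new = 0.8333

0.8333


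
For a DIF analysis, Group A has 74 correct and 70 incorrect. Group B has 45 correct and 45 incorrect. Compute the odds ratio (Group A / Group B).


Odds_A = 74/70 = 1.0571
Odds_B = 45/45 = 1.0
OR = Odds_A / Odds_B = 1.0571 / 1.0
Exactly, OR = (74 * 45) / (70 * 45) = 3330 / 3150
OR = 1.0571

1.0571


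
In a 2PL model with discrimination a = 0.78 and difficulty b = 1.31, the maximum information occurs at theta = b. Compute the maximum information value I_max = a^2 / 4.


For 2PL, max info at theta = b = 1.31
I_max = a^2 / 4 = 0.78^2 / 4
= 0.6084 / 4
I_max = 0.1521

0.1521


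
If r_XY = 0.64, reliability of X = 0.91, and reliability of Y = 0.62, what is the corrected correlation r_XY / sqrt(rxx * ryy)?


r_corrected = rxy / sqrt(rxx * ryy)
= 0.64 / sqrt(0.91 * 0.62)
= 0.64 / sqrt(0.5642)
= 0.64 / 0.751132
r_corrected = 0.852

0.852


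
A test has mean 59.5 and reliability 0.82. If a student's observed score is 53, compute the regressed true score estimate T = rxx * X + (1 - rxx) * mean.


T_est = rxx * X + (1 - rxx) * mean
T_est = 0.82 * 53 + 0.18 * 59.5
T_est = 43.46 + 10.71
T_est = 54.17

54.17


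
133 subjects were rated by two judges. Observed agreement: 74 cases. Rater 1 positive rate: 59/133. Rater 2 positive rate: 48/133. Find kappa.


P_o = 74/133 = 0.556391
P_e = (59*48 + 74*85) / 17689 = 0.515688
kappa = (P_o - P_e) / (1 - P_e)
kappa = (0.556391 - 0.515688) / (1 - 0.515688)
kappa = 0.084

0.084


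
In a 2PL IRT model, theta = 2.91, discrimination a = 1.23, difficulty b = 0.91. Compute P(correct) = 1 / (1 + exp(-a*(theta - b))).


a*(theta - b) = 1.23 * (2.91 - 0.91) = 2.46
exp(-2.46) = 0.0854
P = 1 / (1 + 0.0854)
P = 0.9213

0.9213


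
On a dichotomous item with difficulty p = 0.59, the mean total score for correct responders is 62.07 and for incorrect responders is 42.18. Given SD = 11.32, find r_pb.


q = 1 - p = 0.41
rpb = ((M1 - M0) / SD) * sqrt(p * q)
rpb = ((62.07 - 42.18) / 11.32) * sqrt(0.59 * 0.41)
rpb = 0.8642

0.8642
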